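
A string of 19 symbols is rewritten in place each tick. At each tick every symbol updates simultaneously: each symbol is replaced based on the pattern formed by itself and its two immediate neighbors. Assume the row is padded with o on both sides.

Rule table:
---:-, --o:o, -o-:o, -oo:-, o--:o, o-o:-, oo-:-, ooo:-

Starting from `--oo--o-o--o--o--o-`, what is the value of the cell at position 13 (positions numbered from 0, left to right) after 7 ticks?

-

oo--ooo-oooooooooo-
--oo---------------
oo--o-------------o
--oooo-----------o-
oo----o---------oo-
--o--ooo-------o---
ooooo---o-----ooo-o
position 13 holds -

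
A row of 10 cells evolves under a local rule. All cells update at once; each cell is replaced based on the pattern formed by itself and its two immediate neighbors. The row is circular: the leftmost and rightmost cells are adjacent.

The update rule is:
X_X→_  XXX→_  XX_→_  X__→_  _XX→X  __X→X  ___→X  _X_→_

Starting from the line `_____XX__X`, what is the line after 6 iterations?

_XXXXX__X_
XX_____X__
X__XXXX__X
__XX____XX
_XX__XXXX_
XX__XX____

XX__XX____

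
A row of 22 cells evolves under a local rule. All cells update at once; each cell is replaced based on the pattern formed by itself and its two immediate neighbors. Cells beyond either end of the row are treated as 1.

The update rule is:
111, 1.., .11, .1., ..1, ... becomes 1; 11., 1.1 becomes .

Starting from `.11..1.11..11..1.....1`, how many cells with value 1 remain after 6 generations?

.1.111.1.111.111111111
.1.11..1.11..111111111
.1.1.111.1.11111111111
.1.1.11..1.11111111111
.1.1.1.111.11111111111
.1.1.1.11..11111111111
count of 1: 16

16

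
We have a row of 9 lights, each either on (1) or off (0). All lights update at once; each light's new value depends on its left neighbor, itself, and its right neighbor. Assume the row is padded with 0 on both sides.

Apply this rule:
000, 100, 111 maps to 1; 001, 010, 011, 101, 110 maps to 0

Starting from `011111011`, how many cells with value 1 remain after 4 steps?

001110000
100101111
010000110
001110001
count of 1: 4

4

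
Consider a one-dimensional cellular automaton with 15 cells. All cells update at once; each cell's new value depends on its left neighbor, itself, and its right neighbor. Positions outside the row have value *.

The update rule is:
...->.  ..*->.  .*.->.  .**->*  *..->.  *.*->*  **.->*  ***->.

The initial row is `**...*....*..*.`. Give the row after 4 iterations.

*.............*

iteration 1: .*............*
iteration 2: *.............*
iteration 3: *.............*  (fixed point — unchanged through iteration 4)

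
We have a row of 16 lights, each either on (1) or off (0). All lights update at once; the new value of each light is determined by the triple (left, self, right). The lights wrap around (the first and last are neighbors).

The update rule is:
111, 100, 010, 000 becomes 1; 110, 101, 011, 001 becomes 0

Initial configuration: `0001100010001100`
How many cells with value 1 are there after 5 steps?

7

1100011011100011
1011000001011001
0000111101000100
1110011001110111
1101000100100011
count of 1: 7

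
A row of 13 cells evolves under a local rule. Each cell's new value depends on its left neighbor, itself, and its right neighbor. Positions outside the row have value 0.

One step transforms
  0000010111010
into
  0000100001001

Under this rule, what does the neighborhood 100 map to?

1

At position 12 the neighborhood is 100; the next row has 1 there.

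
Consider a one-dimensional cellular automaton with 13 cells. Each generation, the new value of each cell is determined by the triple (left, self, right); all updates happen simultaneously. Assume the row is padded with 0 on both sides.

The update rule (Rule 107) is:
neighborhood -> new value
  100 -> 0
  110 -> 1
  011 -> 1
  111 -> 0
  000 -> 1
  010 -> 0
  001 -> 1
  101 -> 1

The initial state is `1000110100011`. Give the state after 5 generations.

1011000111101

0011111001111
1110001011001
1010110111010
0101111101100
1011000111101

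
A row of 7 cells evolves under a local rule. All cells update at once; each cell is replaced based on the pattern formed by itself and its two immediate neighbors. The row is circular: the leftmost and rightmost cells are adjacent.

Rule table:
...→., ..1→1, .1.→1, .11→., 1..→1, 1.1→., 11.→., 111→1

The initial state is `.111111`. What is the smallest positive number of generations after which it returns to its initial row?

..1111.
.1.11.1
.1....1
.11..11
...11..
..1..1.
.111111

7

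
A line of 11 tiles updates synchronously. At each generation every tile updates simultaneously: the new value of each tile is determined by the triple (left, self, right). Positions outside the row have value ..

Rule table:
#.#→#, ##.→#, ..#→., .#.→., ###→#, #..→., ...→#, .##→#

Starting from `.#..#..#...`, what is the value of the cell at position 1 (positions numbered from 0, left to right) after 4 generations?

#

.........##
########.##
###########
###########
position 1 holds #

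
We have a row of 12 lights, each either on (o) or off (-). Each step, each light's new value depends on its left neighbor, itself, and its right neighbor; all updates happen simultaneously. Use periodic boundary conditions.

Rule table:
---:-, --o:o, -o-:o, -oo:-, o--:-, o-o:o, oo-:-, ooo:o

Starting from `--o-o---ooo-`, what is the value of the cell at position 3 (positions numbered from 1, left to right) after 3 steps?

-oooo--o-o--
o-oo--oooo--
oo---o-oo--o
position 3 holds -

-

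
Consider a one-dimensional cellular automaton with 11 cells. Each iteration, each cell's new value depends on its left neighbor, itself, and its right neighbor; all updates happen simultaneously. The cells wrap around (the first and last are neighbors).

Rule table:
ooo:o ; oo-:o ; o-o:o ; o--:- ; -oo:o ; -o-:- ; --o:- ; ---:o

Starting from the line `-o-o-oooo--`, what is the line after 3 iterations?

--o-ooooo-o
---ooooooo-
oo-ooooooo-

oo-ooooooo-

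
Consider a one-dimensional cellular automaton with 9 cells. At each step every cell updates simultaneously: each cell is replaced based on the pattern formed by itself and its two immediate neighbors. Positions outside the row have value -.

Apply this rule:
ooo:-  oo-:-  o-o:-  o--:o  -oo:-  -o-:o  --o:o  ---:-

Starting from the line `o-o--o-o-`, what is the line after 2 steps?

o-oooo-oo
o--------

o--------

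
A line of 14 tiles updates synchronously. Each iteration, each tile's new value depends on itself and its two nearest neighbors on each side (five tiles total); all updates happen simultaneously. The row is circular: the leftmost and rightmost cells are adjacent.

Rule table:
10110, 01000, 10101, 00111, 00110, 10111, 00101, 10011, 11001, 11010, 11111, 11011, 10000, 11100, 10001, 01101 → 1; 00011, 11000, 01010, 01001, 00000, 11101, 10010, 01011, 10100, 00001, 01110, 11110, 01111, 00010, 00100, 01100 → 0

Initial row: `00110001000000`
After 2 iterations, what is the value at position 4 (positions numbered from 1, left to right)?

0

00100100110000
00000001100100
position 4 holds 0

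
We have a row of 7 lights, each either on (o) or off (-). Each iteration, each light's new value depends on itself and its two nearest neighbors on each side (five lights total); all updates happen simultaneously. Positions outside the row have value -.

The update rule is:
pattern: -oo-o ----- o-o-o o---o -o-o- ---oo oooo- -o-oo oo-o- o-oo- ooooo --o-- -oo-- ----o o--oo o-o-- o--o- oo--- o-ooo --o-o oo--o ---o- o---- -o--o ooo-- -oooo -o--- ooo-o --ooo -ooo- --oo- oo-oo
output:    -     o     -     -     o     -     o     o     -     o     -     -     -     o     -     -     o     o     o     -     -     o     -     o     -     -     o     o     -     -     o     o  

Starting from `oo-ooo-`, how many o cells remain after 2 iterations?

o-oo--o
-oo--o-
count of o: 3

3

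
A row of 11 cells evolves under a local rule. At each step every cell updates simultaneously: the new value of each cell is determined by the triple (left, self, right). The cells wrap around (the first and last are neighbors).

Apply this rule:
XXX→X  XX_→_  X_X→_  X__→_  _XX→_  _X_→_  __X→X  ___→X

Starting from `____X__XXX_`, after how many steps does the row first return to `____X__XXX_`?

3

step 1: XXXX__X_X__
step 2: _XX__X____X
step 3: ____X__XXX_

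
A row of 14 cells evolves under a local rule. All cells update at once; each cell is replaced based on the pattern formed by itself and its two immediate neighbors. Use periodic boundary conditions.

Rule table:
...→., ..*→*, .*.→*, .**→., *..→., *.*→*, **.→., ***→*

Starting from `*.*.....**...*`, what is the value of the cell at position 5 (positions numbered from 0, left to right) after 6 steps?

.

.**....*....*.
*.....**...**.
*....*....*..*
....**...**.*.
...*....*..**.
..**...**.*...
position 5 holds .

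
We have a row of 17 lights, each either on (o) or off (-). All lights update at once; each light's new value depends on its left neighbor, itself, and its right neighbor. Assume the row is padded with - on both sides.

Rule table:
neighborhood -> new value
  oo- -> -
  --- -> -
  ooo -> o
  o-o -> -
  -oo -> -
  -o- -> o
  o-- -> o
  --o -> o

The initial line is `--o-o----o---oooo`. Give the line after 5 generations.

generation 1: -oo-oo--ooo-o-oo-
generation 2: o-----oo-o--o---o
generation 3: oo---o---ooooo-oo
generation 4: --o-ooo-o-ooo----
generation 5: -oo--o--o--o-o---

-oo--o--o--o-o---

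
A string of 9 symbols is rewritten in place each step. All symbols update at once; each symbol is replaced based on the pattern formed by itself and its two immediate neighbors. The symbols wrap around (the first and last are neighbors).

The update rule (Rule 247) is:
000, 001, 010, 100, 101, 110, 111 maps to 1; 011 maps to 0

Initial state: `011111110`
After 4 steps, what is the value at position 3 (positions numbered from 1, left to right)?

101111111
110111111
111011111
111101111
position 3 holds 1

1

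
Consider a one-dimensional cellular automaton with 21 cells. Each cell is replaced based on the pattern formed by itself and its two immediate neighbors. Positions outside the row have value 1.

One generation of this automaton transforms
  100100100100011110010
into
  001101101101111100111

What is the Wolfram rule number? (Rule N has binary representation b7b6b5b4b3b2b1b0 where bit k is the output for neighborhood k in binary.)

position 14: 111 → 1  (bit 7 = 1)
position 0: 110 → 0  (bit 6 = 0)
position 20: 101 → 1  (bit 5 = 1)
position 1: 100 → 0  (bit 4 = 0)
position 13: 011 → 1  (bit 3 = 1)
position 3: 010 → 1  (bit 2 = 1)
position 2: 001 → 1  (bit 1 = 1)
position 11: 000 → 1  (bit 0 = 1)
bits b7..b0 = 10101111 = 175

175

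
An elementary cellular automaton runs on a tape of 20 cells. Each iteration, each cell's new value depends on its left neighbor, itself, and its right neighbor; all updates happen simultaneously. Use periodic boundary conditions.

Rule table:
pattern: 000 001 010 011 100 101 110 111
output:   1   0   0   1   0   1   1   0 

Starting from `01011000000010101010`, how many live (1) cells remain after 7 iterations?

11

00111011111001010100
10101110001000101001
11011010100010010001
01111101001000000101
11000110000011110010
11010110111010010001
01101111101100000101
count of 1: 11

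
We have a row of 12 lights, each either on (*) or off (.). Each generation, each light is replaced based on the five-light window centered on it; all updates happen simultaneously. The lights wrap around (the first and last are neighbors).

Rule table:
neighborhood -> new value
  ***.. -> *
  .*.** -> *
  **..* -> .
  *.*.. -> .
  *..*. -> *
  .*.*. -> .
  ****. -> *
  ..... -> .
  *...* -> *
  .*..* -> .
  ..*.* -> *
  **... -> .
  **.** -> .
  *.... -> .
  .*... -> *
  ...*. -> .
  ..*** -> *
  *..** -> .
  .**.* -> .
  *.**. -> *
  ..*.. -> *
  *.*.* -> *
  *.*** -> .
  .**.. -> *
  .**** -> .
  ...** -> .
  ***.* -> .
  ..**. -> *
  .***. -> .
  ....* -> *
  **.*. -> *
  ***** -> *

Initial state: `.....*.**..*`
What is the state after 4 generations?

*..*.****.**
*.***..*....
**..*.***.*.
**.***...***

**.***...***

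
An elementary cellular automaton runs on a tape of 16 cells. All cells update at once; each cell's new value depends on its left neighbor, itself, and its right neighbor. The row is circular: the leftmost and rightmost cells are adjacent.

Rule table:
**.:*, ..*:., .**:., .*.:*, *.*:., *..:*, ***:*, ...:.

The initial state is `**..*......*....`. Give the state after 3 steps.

.**.**.....**...
..*..**.....**..
..**..**.....**.

..**..**.....**.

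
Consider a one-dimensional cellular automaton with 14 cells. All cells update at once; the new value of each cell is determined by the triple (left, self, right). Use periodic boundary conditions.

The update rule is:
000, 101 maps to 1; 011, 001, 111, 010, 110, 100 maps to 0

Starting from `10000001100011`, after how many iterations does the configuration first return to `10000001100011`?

2

00111100001000
10000001100011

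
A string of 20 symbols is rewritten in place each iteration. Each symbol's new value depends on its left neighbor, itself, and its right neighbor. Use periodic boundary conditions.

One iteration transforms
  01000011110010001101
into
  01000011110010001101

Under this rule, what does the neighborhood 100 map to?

At position 2 the neighborhood is 100; the next row has 0 there.

0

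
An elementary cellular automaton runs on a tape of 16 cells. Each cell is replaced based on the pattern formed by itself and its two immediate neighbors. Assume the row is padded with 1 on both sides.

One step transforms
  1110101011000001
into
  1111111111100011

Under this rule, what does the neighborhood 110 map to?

1

At position 2 the neighborhood is 110; the next row has 1 there.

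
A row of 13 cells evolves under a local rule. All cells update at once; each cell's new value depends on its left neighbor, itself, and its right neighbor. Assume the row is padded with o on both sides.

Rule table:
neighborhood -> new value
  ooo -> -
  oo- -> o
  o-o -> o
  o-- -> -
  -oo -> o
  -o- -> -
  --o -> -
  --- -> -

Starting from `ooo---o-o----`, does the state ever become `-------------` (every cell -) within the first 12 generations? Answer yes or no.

--o----o-----
-------------
all cells are - at generation 2

yes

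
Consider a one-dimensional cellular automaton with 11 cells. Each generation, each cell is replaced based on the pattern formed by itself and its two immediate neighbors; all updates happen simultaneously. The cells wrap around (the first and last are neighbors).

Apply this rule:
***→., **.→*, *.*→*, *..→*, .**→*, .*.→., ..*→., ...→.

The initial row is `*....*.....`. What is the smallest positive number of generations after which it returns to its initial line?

11

.*....*....
..*....*...
...*....*..
....*....*.
.....*....*
*.....*....
.*.....*...
..*.....*..
...*.....*.
....*.....*
*....*.....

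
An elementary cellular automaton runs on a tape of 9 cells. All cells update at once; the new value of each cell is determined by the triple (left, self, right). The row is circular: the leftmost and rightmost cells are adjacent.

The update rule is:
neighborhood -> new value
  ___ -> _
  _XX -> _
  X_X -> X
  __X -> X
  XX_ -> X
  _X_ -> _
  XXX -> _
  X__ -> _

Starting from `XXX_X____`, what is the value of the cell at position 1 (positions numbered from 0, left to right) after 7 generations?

_

__XX____X
_X_X___X_
X_X___X__
_X___X__X
X___X__X_
___X__X_X
__X__X_X_
position 1 holds _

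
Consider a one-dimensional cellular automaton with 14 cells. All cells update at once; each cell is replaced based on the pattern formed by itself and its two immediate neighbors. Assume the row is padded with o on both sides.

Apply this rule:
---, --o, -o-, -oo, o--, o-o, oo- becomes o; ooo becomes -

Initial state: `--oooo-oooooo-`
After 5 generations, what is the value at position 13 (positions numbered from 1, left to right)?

ooo--ooo----oo
--oooo-oooooo-  (repeats generation 0; period 2)
generation 5: ooo--ooo----oo
position 13 holds o

o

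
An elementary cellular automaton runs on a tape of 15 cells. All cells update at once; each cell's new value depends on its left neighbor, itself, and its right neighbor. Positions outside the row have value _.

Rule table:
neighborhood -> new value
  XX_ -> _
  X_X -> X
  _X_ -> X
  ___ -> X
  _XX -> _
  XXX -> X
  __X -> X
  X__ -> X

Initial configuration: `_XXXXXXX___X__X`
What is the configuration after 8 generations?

__XX_X_X_X_XXXX

X_XXXXX_XXXXXXX
XX_XXX_X_XXXXX_
__X_X_XXX_XXX_X
XXXXXX_X_X_X_XX
_XXXX_XXXXXXX__
X_XX_X_XXXXX_XX
XX__XXX_XXX_X__
__XX_X_X_X_XXXX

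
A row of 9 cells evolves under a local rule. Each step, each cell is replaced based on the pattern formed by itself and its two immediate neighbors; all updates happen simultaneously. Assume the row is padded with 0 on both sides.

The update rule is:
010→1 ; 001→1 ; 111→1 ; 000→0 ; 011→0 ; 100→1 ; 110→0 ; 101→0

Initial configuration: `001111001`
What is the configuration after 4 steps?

011101010

step 1: 010110111
step 2: 110000010
step 3: 001000111
step 4: 011101010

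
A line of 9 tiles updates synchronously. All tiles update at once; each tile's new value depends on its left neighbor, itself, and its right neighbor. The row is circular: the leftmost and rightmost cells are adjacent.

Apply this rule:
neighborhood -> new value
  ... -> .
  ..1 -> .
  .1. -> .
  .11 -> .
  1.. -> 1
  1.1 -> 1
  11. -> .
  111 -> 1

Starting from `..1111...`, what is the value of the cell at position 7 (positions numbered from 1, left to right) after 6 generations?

.

...11.1..
.....1.1.
......1.1
1......1.
.1......1
1.1......
position 7 holds .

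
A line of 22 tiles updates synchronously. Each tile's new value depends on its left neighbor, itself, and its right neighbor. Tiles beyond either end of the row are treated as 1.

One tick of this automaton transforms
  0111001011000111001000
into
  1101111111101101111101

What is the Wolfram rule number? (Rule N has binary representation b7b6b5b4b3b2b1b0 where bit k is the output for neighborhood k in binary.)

position 2: 111 → 0  (bit 7 = 0)
position 3: 110 → 1  (bit 6 = 1)
position 0: 101 → 1  (bit 5 = 1)
position 4: 100 → 1  (bit 4 = 1)
position 1: 011 → 1  (bit 3 = 1)
position 6: 010 → 1  (bit 2 = 1)
position 5: 001 → 1  (bit 1 = 1)
position 11: 000 → 0  (bit 0 = 0)
bits b7..b0 = 01111110 = 126

126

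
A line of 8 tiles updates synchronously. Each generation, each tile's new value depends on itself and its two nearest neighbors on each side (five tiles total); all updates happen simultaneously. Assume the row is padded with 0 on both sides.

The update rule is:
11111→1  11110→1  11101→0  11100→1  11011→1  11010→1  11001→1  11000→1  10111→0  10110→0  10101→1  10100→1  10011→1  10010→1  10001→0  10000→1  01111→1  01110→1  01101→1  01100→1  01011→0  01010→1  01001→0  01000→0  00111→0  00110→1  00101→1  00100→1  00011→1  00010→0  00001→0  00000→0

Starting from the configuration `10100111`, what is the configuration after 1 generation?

11101011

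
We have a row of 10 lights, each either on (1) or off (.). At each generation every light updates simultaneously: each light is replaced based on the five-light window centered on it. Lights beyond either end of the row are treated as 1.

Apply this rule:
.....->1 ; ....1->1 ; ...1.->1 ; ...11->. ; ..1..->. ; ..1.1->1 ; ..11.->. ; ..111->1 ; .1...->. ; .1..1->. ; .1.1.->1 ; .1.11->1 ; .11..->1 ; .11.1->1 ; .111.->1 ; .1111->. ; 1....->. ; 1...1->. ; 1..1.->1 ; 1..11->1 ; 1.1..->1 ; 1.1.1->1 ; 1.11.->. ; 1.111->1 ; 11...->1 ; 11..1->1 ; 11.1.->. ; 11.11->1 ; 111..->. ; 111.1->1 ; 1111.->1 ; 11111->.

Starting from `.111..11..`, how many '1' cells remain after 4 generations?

4

111.11.111
.111.111..
1111111.11
.....1111.
count of 1: 4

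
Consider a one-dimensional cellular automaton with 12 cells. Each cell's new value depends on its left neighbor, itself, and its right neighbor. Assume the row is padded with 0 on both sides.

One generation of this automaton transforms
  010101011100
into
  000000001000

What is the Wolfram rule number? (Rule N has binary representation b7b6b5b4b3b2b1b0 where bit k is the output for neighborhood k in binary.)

position 8: 111 → 1  (bit 7 = 1)
position 9: 110 → 0  (bit 6 = 0)
position 2: 101 → 0  (bit 5 = 0)
position 10: 100 → 0  (bit 4 = 0)
position 7: 011 → 0  (bit 3 = 0)
position 1: 010 → 0  (bit 2 = 0)
position 0: 001 → 0  (bit 1 = 0)
position 11: 000 → 0  (bit 0 = 0)
bits b7..b0 = 10000000 = 128

128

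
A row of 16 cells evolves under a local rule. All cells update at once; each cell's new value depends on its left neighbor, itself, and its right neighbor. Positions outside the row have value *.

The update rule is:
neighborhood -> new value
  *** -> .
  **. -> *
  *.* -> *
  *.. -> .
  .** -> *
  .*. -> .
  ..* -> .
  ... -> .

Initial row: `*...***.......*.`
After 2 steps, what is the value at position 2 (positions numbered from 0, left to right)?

step 1: *...*.*........*
step 2: *....*.........*
position 2 holds .

.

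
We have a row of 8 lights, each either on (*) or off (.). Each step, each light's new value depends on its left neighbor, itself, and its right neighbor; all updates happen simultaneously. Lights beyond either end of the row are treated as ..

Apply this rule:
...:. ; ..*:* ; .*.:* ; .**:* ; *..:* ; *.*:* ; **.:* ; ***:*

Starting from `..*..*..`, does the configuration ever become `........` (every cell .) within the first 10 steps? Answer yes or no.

no

.******.
********
********  (fixed point — unchanged through step 10)
step 10 is ********, still not uniform .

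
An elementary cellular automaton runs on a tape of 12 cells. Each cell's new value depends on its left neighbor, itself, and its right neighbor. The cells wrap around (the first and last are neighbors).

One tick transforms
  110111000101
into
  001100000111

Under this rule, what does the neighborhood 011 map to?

At position 3 the neighborhood is 011; the next row has 1 there.

1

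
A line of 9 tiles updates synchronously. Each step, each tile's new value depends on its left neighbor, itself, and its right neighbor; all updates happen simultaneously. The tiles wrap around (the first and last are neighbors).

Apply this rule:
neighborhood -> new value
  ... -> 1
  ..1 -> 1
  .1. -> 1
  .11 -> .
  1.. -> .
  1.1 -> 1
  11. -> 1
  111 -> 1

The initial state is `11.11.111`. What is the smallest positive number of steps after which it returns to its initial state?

9

111.11.11
1111.11.1
11111.11.
.11111.11
1.11111.1
11.11111.
.11.11111
1.11.1111
11.11.111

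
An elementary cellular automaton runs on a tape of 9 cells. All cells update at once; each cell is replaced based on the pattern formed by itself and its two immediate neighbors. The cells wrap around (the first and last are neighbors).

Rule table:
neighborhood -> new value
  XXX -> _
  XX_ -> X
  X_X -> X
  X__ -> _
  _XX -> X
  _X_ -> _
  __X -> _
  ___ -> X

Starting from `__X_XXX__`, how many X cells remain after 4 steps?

4

X__XX_X_X
X__XXX_XX
X__X_XXX_
____XX_XX
count of X: 4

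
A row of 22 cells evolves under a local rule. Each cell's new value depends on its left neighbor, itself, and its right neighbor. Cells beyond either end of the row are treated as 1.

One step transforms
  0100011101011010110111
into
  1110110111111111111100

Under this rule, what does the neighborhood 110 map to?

At position 7 the neighborhood is 110; the next row has 1 there.

1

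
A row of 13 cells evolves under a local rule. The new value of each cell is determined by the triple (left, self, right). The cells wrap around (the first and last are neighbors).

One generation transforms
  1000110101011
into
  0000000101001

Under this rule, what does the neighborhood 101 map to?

At position 6 the neighborhood is 101; the next row has 0 there.

0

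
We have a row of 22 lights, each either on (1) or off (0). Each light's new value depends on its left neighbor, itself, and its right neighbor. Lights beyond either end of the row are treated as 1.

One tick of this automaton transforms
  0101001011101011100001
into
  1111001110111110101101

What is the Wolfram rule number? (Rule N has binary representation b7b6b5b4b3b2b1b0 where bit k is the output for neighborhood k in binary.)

109

position 9: 111 → 0  (bit 7 = 0)
position 10: 110 → 1  (bit 6 = 1)
position 0: 101 → 1  (bit 5 = 1)
position 4: 100 → 0  (bit 4 = 0)
position 8: 011 → 1  (bit 3 = 1)
position 1: 010 → 1  (bit 2 = 1)
position 5: 001 → 0  (bit 1 = 0)
position 18: 000 → 1  (bit 0 = 1)
bits b7..b0 = 01101101 = 109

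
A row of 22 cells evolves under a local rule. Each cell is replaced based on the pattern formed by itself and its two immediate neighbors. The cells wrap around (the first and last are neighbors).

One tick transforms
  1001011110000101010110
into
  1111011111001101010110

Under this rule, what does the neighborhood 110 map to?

At position 8 the neighborhood is 110; the next row has 1 there.

1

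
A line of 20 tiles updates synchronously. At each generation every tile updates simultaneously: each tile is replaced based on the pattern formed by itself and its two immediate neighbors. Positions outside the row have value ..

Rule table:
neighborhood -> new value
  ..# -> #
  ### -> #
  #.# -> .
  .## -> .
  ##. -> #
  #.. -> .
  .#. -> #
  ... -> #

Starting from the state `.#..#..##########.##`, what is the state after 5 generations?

##.##.#.#########..#
.#..#.#..########.##
##.##.#.#.#######..#
.#..#.#.#..######.##
##.##.#.#.#.#####..#

##.##.#.#.#.#####..#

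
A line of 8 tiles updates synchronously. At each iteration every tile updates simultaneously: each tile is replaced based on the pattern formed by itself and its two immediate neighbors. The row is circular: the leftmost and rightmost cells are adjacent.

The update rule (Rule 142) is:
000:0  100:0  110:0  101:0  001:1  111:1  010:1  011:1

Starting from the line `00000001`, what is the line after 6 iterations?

iteration 1: 00000011
iteration 2: 00000110
iteration 3: 00001100
iteration 4: 00011000
iteration 5: 00110000
iteration 6: 01100000

01100000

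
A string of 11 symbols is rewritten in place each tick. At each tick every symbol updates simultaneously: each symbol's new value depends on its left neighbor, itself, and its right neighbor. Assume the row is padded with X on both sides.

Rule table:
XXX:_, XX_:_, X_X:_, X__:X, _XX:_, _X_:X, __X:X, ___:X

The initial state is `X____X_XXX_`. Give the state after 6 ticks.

_XXXXX_____
______XXXXX
XXXXXX_____
______XXXXX  (repeats tick 2; period 2)
tick 6: ______XXXXX

______XXXXX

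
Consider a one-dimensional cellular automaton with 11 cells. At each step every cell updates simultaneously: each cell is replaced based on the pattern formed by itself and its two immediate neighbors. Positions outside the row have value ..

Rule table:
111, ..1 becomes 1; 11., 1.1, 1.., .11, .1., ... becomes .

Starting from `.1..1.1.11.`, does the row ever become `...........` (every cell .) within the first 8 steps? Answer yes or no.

1..1.......
..1........
.1.........
1..........
...........
all cells are . at step 5

yes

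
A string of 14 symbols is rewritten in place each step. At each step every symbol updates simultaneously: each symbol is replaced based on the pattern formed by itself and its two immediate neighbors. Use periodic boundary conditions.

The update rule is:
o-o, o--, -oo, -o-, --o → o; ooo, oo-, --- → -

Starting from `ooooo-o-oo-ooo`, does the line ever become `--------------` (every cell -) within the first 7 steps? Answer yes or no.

-----oooo-oo--
----oo---oo-o-
---oo-o-oo-ooo
o-oo-oooo-oo--
ooo-oo---oo-oo
---oo-o-oo-oo-
--oo-oooo-oo-o
step 7 is --oo-oooo-oo-o, still not uniform -

no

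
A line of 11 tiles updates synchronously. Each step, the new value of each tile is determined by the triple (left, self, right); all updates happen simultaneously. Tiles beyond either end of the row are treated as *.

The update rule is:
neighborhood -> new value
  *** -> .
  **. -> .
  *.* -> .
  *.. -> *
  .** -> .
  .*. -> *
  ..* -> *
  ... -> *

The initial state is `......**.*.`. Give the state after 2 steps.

******...*.
......****.

......****.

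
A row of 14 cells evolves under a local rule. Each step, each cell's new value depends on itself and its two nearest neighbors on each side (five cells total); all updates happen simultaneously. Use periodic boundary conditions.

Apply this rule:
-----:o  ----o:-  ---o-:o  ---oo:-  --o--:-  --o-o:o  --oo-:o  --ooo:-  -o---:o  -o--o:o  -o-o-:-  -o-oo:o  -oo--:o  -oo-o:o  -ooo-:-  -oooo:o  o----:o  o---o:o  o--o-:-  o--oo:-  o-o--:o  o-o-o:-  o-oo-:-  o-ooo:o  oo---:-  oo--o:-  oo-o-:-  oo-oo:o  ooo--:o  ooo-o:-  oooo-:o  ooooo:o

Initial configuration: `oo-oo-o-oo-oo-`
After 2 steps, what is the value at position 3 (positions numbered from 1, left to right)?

step 1: -oo-o--o-oo-oo
step 2: o-o-oo-oo-oo-o
position 3 holds o

o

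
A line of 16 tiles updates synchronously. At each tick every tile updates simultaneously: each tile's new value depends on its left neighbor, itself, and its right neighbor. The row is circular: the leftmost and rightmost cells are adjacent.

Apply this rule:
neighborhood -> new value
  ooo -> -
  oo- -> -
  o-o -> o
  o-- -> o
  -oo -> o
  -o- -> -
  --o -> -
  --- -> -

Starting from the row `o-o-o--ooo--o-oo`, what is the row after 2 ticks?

--o-o-o-o--o-o-o

-o-o-o-o--o--oo-
--o-o-o-o--o-o-o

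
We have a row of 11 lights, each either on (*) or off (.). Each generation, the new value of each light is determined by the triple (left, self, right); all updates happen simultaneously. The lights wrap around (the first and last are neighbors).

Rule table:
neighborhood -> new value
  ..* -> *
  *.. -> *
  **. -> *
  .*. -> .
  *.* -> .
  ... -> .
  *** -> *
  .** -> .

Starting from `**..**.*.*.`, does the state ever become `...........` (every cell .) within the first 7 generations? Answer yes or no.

generation 1: .***.*.....
generation 2: *.**..*....
generation 3: ...***.*..*
generation 4: *.*.**..**.
generation 5: .....***.*.
generation 6: ....*.**..*
generation 7: *..*...***.
generation 7 is *..*...***., still not uniform .

no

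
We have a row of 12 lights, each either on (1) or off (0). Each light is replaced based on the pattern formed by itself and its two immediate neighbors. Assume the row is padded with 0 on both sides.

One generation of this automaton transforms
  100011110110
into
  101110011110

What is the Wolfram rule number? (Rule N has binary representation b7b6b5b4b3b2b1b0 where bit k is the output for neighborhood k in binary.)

111

position 5: 111 → 0  (bit 7 = 0)
position 7: 110 → 1  (bit 6 = 1)
position 8: 101 → 1  (bit 5 = 1)
position 1: 100 → 0  (bit 4 = 0)
position 4: 011 → 1  (bit 3 = 1)
position 0: 010 → 1  (bit 2 = 1)
position 3: 001 → 1  (bit 1 = 1)
position 2: 000 → 1  (bit 0 = 1)
bits b7..b0 = 01101111 = 111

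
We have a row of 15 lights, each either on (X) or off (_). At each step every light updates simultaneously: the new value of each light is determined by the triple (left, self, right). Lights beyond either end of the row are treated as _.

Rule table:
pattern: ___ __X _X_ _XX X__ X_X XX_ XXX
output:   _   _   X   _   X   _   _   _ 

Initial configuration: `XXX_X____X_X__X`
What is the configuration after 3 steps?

______XX_XX___X

____XX___X_XX_X
______X__X____X
______XX_XX___X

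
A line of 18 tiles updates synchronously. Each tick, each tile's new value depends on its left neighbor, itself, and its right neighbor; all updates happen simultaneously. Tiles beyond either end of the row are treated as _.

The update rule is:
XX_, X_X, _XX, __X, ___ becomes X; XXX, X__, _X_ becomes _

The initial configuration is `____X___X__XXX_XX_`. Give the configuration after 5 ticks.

XXXX__XX__XX_XXXX_
X__X_XXX_XXXXX__X_
__X_XX_XXX___X_X__
XX_XXXXX_X_XX_X__X
XXXX___XX_XXXX__X_

XXXX___XX_XXXX__X_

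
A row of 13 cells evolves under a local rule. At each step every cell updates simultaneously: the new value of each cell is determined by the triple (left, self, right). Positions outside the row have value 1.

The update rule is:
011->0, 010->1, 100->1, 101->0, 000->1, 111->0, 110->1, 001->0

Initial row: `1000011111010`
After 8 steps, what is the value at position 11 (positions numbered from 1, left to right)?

0

1111000001010
0001111101010
1100000101010
0111110101010
0000010101010
1111010101010
0001010101010
1101010101010
position 11 holds 0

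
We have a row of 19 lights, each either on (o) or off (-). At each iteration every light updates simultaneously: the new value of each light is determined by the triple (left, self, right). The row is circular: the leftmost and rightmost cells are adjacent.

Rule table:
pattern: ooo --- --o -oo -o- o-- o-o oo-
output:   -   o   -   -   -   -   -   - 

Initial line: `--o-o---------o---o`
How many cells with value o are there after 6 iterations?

iteration 1: ------ooooooo---o--
iteration 2: ooooo---------o---o
iteration 3: ------ooooooo---o--  (repeats iteration 1; period 2)
iteration 6: ooooo---------o---o
count of o: 7

7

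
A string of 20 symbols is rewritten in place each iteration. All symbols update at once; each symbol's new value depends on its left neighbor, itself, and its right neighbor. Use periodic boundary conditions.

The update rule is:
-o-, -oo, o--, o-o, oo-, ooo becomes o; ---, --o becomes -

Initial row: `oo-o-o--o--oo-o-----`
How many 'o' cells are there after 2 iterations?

17

ooooooo-oo-ooooo----
ooooooooooooooooo---
count of o: 17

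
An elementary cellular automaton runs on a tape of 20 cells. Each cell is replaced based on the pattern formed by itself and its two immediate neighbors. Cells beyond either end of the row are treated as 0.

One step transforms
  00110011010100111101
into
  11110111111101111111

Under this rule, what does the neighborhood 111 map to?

1

At position 15 the neighborhood is 111; the next row has 1 there.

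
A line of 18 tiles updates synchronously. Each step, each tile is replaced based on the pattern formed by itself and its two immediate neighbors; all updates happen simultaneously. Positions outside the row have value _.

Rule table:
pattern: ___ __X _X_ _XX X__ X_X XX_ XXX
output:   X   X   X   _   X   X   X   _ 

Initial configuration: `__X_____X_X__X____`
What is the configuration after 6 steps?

XXXXXXXXXXXXXXXXXX
_________________X
XXXXXXXXXXXXXXXXXX  (repeats step 1; period 2)
step 6: _________________X

_________________X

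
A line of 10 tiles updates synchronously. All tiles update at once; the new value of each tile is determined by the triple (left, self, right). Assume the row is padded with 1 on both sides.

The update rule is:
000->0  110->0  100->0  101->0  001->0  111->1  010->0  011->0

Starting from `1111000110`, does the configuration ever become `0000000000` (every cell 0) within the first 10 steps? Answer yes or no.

1110000000
1100000000
1000000000
0000000000
all cells are 0 at step 4

yes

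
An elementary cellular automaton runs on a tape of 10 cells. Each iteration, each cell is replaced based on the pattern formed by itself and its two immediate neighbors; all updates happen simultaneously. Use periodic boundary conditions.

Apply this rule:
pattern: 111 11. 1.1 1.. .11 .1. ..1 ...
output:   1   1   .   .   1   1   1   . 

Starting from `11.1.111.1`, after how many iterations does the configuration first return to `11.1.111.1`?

11.1.111.1

1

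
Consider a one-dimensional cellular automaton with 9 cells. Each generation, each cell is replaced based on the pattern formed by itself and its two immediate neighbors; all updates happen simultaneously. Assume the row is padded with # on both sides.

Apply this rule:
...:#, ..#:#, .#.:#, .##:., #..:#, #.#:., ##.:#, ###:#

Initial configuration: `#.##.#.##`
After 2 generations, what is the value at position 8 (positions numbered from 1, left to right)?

#

#..#.#..#
####.###.
position 8 holds #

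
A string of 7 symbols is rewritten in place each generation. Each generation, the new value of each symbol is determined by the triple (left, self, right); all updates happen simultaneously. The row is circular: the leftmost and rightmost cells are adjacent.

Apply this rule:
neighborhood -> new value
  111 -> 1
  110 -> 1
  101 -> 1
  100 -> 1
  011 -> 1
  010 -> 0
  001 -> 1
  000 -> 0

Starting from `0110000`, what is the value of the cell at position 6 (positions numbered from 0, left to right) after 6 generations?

1111000
1111101
1111111
1111111  (fixed point — unchanged through generation 6)
position 6 holds 1

1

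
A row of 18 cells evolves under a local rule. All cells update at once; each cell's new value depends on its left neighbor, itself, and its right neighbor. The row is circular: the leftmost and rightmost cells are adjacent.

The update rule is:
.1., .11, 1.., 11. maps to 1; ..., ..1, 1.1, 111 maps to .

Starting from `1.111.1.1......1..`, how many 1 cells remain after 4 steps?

1.1.1.1.11.....11.
1.1.1.1.111....11.
1.1.1.1.1.11...11.
1.1.1.1.1.111..11.
count of 1: 10

10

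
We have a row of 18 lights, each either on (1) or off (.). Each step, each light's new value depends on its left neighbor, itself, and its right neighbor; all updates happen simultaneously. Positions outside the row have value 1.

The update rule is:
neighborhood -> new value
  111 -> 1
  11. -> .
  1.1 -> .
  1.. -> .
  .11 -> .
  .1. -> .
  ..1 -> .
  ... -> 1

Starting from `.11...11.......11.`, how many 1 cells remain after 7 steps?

....1....11111....
.11...11..111..11.
....1......1......
.11...1111...1111.
....1..11..1..11..
.11...............
....1111111111111.
count of 1: 13

13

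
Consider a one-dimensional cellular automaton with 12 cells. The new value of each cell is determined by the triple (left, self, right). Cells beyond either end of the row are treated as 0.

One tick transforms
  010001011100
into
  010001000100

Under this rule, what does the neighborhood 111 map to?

At position 8 the neighborhood is 111; the next row has 0 there.

0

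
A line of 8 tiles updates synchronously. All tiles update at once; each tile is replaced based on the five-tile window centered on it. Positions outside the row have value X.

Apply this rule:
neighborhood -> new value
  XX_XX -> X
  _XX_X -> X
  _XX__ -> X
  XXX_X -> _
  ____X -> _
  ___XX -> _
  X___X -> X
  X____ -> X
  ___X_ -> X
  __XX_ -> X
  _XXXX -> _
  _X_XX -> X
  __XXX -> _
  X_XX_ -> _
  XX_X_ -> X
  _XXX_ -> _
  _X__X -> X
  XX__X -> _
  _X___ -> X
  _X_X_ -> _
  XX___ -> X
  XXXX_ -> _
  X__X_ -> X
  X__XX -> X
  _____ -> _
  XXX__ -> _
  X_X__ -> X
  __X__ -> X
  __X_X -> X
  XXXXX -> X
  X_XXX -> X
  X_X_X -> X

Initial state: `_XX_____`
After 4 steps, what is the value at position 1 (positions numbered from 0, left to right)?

X

X_XXX___
_XX__XX_
X_X_XXXX
_XXXX_XX
position 1 holds X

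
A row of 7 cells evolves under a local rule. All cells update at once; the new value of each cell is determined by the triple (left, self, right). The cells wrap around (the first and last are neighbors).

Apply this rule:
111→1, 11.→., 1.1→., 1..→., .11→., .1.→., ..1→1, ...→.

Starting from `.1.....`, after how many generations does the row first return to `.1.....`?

7

1......
......1
.....1.
....1..
...1...
..1....
.1.....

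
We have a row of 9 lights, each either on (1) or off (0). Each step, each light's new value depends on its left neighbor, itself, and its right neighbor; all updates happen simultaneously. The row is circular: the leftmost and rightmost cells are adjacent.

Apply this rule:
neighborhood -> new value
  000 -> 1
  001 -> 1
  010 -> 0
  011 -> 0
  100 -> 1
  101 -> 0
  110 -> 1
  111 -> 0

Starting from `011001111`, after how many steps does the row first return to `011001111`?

step 1: 001110001
step 2: 110011110
step 3: 011100010
step 4: 100111101
step 5: 111000100
step 6: 001111011
step 7: 110001001
step 8: 011110110
step 9: 100010011
step 10: 111101100
step 11: 000100111
step 12: 111011001
step 13: 001001110
step 14: 110110011
step 15: 010011100
step 16: 101100111
step 17: 100111000
step 18: 011001111

18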